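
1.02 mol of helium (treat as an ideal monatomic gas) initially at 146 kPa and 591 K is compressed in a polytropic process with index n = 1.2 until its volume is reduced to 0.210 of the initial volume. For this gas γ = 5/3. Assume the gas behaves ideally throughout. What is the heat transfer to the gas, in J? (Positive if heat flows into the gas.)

V₁ = nRT₁/P₁ = 1.02×8.314×591/146 = 34.3 L.
Polytropic n=1.2: T₂ = T₁(V₁/V₂)^(n−1) = 591×(4.76)^0.20 = 808 K; P₂ = P₁(V₁/V₂)^n = 950 kPa.
W = (P₁V₁−P₂V₂)/(n−1) = (146×34.3−950×7.21)/0.20 = -9180 J.
ΔU = nCvΔT = 1.02×12.5×(808−591) = 2750 J.
Q = ΔU + W = -6430 J.

-6430 J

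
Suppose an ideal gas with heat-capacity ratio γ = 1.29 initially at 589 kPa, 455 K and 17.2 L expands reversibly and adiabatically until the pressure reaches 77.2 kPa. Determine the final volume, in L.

Adiabatic: T₂/T₁ = (P₂/P₁)^((γ−1)/γ) ⇒ T₂ = 455×(0.131)^0.225 = 288 K; V₂ = 83.1 L.

83.1 L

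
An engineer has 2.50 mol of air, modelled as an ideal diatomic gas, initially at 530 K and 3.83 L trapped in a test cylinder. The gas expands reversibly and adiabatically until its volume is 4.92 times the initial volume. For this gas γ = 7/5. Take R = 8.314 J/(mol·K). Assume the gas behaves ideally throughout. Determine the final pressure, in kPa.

309 kPa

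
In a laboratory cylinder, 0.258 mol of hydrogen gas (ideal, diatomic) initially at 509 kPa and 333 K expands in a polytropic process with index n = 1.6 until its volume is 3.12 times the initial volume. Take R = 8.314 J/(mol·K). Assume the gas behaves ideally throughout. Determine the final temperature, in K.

168 K

V₁ = nRT₁/P₁ = 0.258×8.314×333/509 = 1.40 L.
Polytropic n=1.6: T₂ = T₁(V₁/V₂)^(n−1) = 333×(0.321)^0.60 = 168 K; P₂ = P₁(V₁/V₂)^n = 82.4 kPa.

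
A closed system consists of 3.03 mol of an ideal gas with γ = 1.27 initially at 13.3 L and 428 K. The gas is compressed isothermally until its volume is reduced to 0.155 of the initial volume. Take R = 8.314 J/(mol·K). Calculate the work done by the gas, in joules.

-20100 J

P₁ = nRT₁/V₁ = 3.03×8.314×428/13.3 = 811 kPa.
Isothermal: T stays 428 K; PV = const ⇒ V₂ = 2.06 L, P₂ = 5230 kPa.
W = nRT ln(V₂/V₁) = 3.03×8.314×428×ln(0.155) = -20100 J.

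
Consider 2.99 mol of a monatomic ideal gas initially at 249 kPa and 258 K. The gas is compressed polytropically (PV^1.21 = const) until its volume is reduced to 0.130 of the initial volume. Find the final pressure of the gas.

2940 kPa

V₁ = nRT₁/P₁ = 2.99×8.314×258/249 = 25.8 L.
Polytropic n=1.21: T₂ = T₁(V₁/V₂)^(n−1) = 258×(7.69)^0.21 = 396 K; P₂ = P₁(V₁/V₂)^n = 2940 kPa.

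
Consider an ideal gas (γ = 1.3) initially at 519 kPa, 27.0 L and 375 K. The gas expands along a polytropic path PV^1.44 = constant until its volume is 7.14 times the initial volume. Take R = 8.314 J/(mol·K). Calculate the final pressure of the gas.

30.6 kPa

Polytropic n=1.44: T₂ = T₁(V₁/V₂)^(n−1) = 375×(0.140)^0.44 = 158 K; P₂ = P₁(V₁/V₂)^n = 30.6 kPa.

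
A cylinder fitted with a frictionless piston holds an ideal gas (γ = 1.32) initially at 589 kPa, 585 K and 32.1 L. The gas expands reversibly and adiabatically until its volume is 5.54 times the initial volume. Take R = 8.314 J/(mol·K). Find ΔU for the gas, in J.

-24900 J

n = P₁V₁/(RT₁) = 589×32.1/(8.314×585) = 3.89 mol.
Adiabatic: TV^(γ−1) = const ⇒ T₂ = 585×(0.181)^0.320 = 338 K; PV^γ = const ⇒ P₂ = 61.5 kPa.
For an ideal gas ΔU = nCvΔT with Cv = R/(γ−1) = 26.0 J/(mol·K).
ΔU = 3.89×26.0×(338−585) = -24900 J.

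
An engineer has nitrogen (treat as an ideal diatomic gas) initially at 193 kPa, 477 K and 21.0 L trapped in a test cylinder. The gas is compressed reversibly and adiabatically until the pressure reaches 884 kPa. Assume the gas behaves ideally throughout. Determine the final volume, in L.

Adiabatic: T₂/T₁ = (P₂/P₁)^((γ−1)/γ) ⇒ T₂ = 477×(4.58)^0.286 = 737 K; V₂ = 7.08 L.

7.08 L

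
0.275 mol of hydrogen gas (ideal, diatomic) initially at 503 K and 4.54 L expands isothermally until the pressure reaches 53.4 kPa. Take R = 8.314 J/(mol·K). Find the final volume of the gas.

21.5 L

P₁ = nRT₁/V₁ = 0.275×8.314×503/4.54 = 253 kPa.
Isothermal: T stays 503 K; PV = const ⇒ V₂ = 21.5 L, P₂ = 53.4 kPa.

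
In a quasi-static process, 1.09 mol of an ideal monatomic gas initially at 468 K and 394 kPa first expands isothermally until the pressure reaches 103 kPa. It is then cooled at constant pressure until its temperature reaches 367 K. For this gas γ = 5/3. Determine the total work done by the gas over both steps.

V₁ = nRT₁/P₁ = 1.09×8.314×468/394 = 10.8 L.
Step 1 — Isothermal: T stays 468 K; PV = const ⇒ V₂ = 41.2 L, P₂ = 103 kPa.
ΔU = 0 (ideal gas, T constant).
W = nRT ln(V₂/V₁) = 1.09×8.314×468×ln(3.83) = 5690 J.
Q = ΔU + W = 5690 J.
State after step 1: P = 103 kPa, V = 41.2 L, T = 468 K.
Step 2 — Isobaric: P stays 103 kPa; V/T = const ⇒ T₂ = 367 K, V₂ = 32.3 L.
W = PΔV = 103×(32.3−41.2) kPa·L = -915 J.
ΔU = nCvΔT = 1.09×12.5×(367−468) = -1370 J.
Q = ΔU + W = nCpΔT = -2290 J.
Net over both steps: W = 4770 J, Q = 3400 J, ΔU = -1370 J.

4770 J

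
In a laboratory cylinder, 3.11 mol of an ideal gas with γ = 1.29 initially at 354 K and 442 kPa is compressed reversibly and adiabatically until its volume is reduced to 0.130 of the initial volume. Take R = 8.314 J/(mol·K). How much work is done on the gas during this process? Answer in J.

25500 J

V₁ = nRT₁/P₁ = 3.11×8.314×354/442 = 20.7 L.
Adiabatic: TV^(γ−1) = const ⇒ T₂ = 354×(7.69)^0.290 = 640 K; PV^γ = const ⇒ P₂ = 6140 kPa.
ΔU = nCvΔT = 3.11×28.7×(640−354) = 25500 J.
Q = 0 for an adiabatic process, so W = −ΔU = -25500 J.
Work done on the gas = −W_by = 25500 J.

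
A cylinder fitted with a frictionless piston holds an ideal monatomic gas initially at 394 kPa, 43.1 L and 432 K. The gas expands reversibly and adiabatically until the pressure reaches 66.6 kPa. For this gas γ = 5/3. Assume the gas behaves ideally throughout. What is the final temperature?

212 K

Adiabatic: T₂/T₁ = (P₂/P₁)^((γ−1)/γ) ⇒ T₂ = 432×(0.169)^0.400 = 212 K; V₂ = 125 L.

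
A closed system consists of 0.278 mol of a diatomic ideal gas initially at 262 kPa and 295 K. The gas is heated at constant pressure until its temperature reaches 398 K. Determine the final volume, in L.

3.51 L

V₁ = nRT₁/P₁ = 0.278×8.314×295/262 = 2.60 L.
Isobaric: P stays 262 kPa; V/T = const ⇒ T₂ = 398 K, V₂ = 3.51 L.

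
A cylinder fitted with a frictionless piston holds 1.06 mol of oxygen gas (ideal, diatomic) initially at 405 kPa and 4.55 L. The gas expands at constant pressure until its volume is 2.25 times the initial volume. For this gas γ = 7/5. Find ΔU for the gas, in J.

T₁ = P₁V₁/(nR) = 405×4.55/(1.06×8.314) = 209 K.
Isobaric: P stays 405 kPa; V/T = const ⇒ T₂ = 470 K, V₂ = 10.2 L.
For an ideal gas ΔU = nCvΔT with Cv = (5/2)R = 20.8 J/(mol·K).
ΔU = 1.06×20.8×(470−209) = 5760 J.

5760 J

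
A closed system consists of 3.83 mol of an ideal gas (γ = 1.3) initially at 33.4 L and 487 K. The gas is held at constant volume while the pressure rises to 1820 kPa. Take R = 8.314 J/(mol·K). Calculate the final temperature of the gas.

P₁ = nRT₁/V₁ = 3.83×8.314×487/33.4 = 464 kPa.
Isochoric: V stays 33.4 L; P/T = const ⇒ T₂ = 1910 K, P₂ = 1820 kPa.

1910 K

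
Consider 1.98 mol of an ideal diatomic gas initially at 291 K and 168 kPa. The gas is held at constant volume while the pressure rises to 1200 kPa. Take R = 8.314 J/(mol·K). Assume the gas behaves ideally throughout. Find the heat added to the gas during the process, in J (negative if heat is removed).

73600 J

V₁ = nRT₁/P₁ = 1.98×8.314×291/168 = 28.5 L.
Isochoric: V stays 28.5 L; P/T = const ⇒ T₂ = 2080 K, P₂ = 1200 kPa.
W = 0 (no volume change).
ΔU = nCvΔT = 1.98×20.8×(2080−291) = 73600 J.
Q = ΔU = 73600 J.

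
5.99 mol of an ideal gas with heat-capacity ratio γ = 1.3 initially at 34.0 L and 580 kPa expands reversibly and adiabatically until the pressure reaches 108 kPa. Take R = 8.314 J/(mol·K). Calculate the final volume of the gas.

124 L

T₁ = P₁V₁/(nR) = 580×34.0/(5.99×8.314) = 396 K.
Adiabatic: T₂/T₁ = (P₂/P₁)^((γ−1)/γ) ⇒ T₂ = 396×(0.186)^0.231 = 269 K; V₂ = 124 L.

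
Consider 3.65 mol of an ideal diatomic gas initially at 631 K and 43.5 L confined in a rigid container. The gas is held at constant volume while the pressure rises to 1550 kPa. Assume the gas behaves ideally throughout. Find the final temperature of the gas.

2220 K

P₁ = nRT₁/V₁ = 3.65×8.314×631/43.5 = 440 kPa.
Isochoric: V stays 43.5 L; P/T = const ⇒ T₂ = 2220 K, P₂ = 1550 kPa.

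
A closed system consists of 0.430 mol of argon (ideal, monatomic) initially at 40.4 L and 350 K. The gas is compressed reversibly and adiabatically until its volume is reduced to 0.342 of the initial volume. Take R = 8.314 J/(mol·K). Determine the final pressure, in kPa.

185 kPa

P₁ = nRT₁/V₁ = 0.430×8.314×350/40.4 = 31.0 kPa.
Adiabatic: TV^(γ−1) = const ⇒ T₂ = 350×(2.92)^0.667 = 716 K; PV^γ = const ⇒ P₂ = 185 kPa.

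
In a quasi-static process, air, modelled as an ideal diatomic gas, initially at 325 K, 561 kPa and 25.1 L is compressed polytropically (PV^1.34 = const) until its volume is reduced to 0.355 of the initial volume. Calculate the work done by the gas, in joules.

n = P₁V₁/(RT₁) = 561×25.1/(8.314×325) = 5.21 mol.
Polytropic n=1.34: T₂ = T₁(V₁/V₂)^(n−1) = 325×(2.82)^0.34 = 462 K; P₂ = P₁(V₁/V₂)^n = 2250 kPa.
W = (P₁V₁−P₂V₂)/(n−1) = (561×25.1−2250×8.91)/0.34 = -17500 J.

-17500 J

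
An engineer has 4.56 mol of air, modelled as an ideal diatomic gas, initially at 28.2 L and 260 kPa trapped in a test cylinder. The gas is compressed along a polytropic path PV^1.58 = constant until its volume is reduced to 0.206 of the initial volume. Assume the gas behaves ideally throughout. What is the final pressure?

3160 kPa

T₁ = P₁V₁/(nR) = 260×28.2/(4.56×8.314) = 193 K.
Polytropic n=1.58: T₂ = T₁(V₁/V₂)^(n−1) = 193×(4.85)^0.58 = 484 K; P₂ = P₁(V₁/V₂)^n = 3160 kPa.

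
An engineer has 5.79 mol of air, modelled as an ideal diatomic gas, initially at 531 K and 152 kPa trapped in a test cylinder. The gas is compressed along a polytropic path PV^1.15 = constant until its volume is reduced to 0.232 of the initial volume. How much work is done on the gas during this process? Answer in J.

41800 J

V₁ = nRT₁/P₁ = 5.79×8.314×531/152 = 168 L.
Polytropic n=1.15: T₂ = T₁(V₁/V₂)^(n−1) = 531×(4.31)^0.15 = 661 K; P₂ = P₁(V₁/V₂)^n = 816 kPa.
W = (P₁V₁−P₂V₂)/(n−1) = (152×168−816×39.0)/0.15 = -41800 J.
Work done on the gas = −W_by = 41800 J.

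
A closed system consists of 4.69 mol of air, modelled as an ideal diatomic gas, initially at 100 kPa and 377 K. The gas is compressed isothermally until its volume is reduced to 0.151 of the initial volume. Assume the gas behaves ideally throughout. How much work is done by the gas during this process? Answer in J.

-27800 J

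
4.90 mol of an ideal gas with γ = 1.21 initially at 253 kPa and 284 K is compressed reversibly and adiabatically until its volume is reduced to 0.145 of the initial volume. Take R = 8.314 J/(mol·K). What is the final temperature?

V₁ = nRT₁/P₁ = 4.90×8.314×284/253 = 45.7 L.
Adiabatic: TV^(γ−1) = const ⇒ T₂ = 284×(6.90)^0.210 = 426 K; PV^γ = const ⇒ P₂ = 2620 kPa.

426 K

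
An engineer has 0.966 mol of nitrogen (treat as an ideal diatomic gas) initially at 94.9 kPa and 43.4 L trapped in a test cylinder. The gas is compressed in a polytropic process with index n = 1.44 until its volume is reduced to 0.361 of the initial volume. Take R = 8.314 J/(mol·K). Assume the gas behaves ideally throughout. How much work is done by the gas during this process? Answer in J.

T₁ = P₁V₁/(nR) = 94.9×43.4/(0.966×8.314) = 513 K.
Polytropic n=1.44: T₂ = T₁(V₁/V₂)^(n−1) = 513×(2.77)^0.44 = 803 K; P₂ = P₁(V₁/V₂)^n = 412 kPa.
W = (P₁V₁−P₂V₂)/(n−1) = (94.9×43.4−412×15.7)/0.44 = -5290 J.

-5290 J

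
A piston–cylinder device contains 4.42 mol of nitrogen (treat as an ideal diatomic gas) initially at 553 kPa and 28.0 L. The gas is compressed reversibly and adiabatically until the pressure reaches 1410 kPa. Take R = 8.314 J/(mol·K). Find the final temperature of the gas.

T₁ = P₁V₁/(nR) = 553×28.0/(4.42×8.314) = 421 K.
Adiabatic: T₂/T₁ = (P₂/P₁)^((γ−1)/γ) ⇒ T₂ = 421×(2.55)^0.286 = 551 K; V₂ = 14.3 L.

551 K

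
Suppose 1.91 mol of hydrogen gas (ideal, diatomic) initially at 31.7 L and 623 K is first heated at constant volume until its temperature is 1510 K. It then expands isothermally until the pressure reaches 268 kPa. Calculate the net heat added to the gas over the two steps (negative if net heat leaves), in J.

60100 J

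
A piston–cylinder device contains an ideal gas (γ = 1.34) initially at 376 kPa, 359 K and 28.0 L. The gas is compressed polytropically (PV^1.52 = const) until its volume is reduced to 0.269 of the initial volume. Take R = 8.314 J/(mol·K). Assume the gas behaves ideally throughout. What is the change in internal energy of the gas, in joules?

n = P₁V₁/(RT₁) = 376×28.0/(8.314×359) = 3.53 mol.
Polytropic n=1.52: T₂ = T₁(V₁/V₂)^(n−1) = 359×(3.72)^0.52 = 711 K; P₂ = P₁(V₁/V₂)^n = 2770 kPa.
For an ideal gas ΔU = nCvΔT with Cv = R/(γ−1) = 24.5 J/(mol·K).
ΔU = 3.53×24.5×(711−359) = 30300 J.

30300 J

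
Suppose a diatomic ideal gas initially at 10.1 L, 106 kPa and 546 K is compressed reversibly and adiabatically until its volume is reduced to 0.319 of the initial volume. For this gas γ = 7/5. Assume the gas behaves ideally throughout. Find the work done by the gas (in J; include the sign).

-1550 J

n = P₁V₁/(RT₁) = 106×10.1/(8.314×546) = 0.236 mol.
Adiabatic: TV^(γ−1) = const ⇒ T₂ = 546×(3.13)^0.400 = 862 K; PV^γ = const ⇒ P₂ = 525 kPa.
ΔU = nCvΔT = 0.236×20.8×(862−546) = 1550 J.
Q = 0 for an adiabatic process, so W = −ΔU = -1550 J.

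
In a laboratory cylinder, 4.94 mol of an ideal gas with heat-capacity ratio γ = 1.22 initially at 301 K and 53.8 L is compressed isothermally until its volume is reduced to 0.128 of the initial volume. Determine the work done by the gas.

-25400 J

P₁ = nRT₁/V₁ = 4.94×8.314×301/53.8 = 230 kPa.
Isothermal: T stays 301 K; PV = const ⇒ V₂ = 6.89 L, P₂ = 1800 kPa.
W = nRT ln(V₂/V₁) = 4.94×8.314×301×ln(0.128) = -25400 J.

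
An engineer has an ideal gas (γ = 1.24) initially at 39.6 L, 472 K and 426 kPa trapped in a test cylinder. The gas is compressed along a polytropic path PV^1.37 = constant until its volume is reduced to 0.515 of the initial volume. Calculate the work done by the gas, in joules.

-12700 J

n = P₁V₁/(RT₁) = 426×39.6/(8.314×472) = 4.30 mol.
Polytropic n=1.37: T₂ = T₁(V₁/V₂)^(n−1) = 472×(1.94)^0.37 = 603 K; P₂ = P₁(V₁/V₂)^n = 1060 kPa.
W = (P₁V₁−P₂V₂)/(n−1) = (426×39.6−1060×20.4)/0.37 = -12700 J.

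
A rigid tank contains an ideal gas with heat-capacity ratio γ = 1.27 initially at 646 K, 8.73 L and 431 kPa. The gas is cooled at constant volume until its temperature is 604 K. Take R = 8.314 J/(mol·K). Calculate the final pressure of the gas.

Isochoric: V stays 8.73 L; P/T = const ⇒ T₂ = 604 K, P₂ = 403 kPa.

403 kPa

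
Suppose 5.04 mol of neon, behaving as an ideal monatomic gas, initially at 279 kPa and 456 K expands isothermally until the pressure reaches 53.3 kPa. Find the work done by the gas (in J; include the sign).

V₁ = nRT₁/P₁ = 5.04×8.314×456/279 = 68.5 L.
Isothermal: T stays 456 K; PV = const ⇒ V₂ = 358 L, P₂ = 53.3 kPa.
W = nRT ln(V₂/V₁) = 5.04×8.314×456×ln(5.23) = 31600 J.

31600 J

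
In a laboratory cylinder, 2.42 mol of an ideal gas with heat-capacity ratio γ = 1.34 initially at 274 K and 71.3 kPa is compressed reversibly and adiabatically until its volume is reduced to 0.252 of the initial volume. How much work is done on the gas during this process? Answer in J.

V₁ = nRT₁/P₁ = 2.42×8.314×274/71.3 = 77.3 L.
Adiabatic: TV^(γ−1) = const ⇒ T₂ = 274×(3.97)^0.340 = 438 K; PV^γ = const ⇒ P₂ = 452 kPa.
ΔU = nCvΔT = 2.42×24.5×(438−274) = 9690 J.
Q = 0 for an adiabatic process, so W = −ΔU = -9690 J.
Work done on the gas = −W_by = 9690 J.

9690 J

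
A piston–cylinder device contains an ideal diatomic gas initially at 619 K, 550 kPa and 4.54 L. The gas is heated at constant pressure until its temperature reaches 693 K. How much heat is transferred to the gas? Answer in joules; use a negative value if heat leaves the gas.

n = P₁V₁/(RT₁) = 550×4.54/(8.314×619) = 0.485 mol.
Isobaric: P stays 550 kPa; V/T = const ⇒ T₂ = 693 K, V₂ = 5.08 L.
W = PΔV = 550×(5.08−4.54) kPa·L = 299 J.
ΔU = nCvΔT = 0.485×20.8×(693−619) = 746 J.
Q = ΔU + W = nCpΔT = 1040 J.

1040 J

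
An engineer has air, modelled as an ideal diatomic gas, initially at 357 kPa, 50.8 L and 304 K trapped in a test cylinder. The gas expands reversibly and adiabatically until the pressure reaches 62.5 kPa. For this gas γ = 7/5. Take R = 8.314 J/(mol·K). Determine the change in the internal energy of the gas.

n = P₁V₁/(RT₁) = 357×50.8/(8.314×304) = 7.18 mol.
Adiabatic: T₂/T₁ = (P₂/P₁)^((γ−1)/γ) ⇒ T₂ = 304×(0.175)^0.286 = 185 K; V₂ = 176 L.
For an ideal gas ΔU = nCvΔT with Cv = (5/2)R = 20.8 J/(mol·K).
ΔU = 7.18×20.8×(185−304) = -17800 J.

-17800 J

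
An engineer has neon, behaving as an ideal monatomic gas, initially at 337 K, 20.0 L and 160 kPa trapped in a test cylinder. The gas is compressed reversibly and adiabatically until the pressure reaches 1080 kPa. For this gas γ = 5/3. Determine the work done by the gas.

n = P₁V₁/(RT₁) = 160×20.0/(8.314×337) = 1.14 mol.
Adiabatic: T₂/T₁ = (P₂/P₁)^((γ−1)/γ) ⇒ T₂ = 337×(6.75)^0.400 = 723 K; V₂ = 6.36 L.
ΔU = nCvΔT = 1.14×12.5×(723−337) = 5500 J.
Q = 0 for an adiabatic process, so W = −ΔU = -5500 J.

-5500 J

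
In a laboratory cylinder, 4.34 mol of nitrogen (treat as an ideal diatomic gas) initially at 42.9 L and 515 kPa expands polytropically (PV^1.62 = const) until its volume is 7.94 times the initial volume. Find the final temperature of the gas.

169 K

T₁ = P₁V₁/(nR) = 515×42.9/(4.34×8.314) = 612 K.
Polytropic n=1.62: T₂ = T₁(V₁/V₂)^(n−1) = 612×(0.126)^0.62 = 169 K; P₂ = P₁(V₁/V₂)^n = 18.0 kPa.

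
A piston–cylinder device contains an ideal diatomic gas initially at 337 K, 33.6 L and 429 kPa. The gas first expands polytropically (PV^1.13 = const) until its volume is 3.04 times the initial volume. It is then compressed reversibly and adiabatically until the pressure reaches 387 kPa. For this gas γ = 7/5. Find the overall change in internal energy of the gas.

7320 J

n = P₁V₁/(RT₁) = 429×33.6/(8.314×337) = 5.14 mol.
Step 1 — Polytropic n=1.13: T₂ = T₁(V₁/V₂)^(n−1) = 337×(0.329)^0.13 = 292 K; P₂ = P₁(V₁/V₂)^n = 122 kPa.
W = (P₁V₁−P₂V₂)/(n−1) = (429×33.6−122×102)/0.13 = 14900 J.
ΔU = nCvΔT = 5.14×20.8×(292−337) = -4850 J.
Q = ΔU + W = 10100 J.
State after step 1: P = 122 kPa, V = 102 L, T = 292 K.
Step 2 — Adiabatic: T₂/T₁ = (P₂/P₁)^((γ−1)/γ) ⇒ T₂ = 292×(3.17)^0.286 = 405 K; V₂ = 44.8 L.
ΔU = nCvΔT = 5.14×20.8×(405−292) = 12200 J.
Q = 0 for an adiabatic process, so W = −ΔU = -12200 J.
Net over both steps: W = 2750 J, Q = 10100 J, ΔU = 7320 J.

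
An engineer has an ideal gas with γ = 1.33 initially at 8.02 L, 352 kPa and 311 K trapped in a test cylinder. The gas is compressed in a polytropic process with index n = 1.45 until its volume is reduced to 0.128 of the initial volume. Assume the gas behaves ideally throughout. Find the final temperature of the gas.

Polytropic n=1.45: T₂ = T₁(V₁/V₂)^(n−1) = 311×(7.81)^0.45 = 784 K; P₂ = P₁(V₁/V₂)^n = 6940 kPa.

784 K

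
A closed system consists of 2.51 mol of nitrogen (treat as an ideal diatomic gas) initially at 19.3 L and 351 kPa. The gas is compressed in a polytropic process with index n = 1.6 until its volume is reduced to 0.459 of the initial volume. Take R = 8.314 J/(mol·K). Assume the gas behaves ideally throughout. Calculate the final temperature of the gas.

T₁ = P₁V₁/(nR) = 351×19.3/(2.51×8.314) = 325 K.
Polytropic n=1.6: T₂ = T₁(V₁/V₂)^(n−1) = 325×(2.18)^0.60 = 518 K; P₂ = P₁(V₁/V₂)^n = 1220 kPa.

518 K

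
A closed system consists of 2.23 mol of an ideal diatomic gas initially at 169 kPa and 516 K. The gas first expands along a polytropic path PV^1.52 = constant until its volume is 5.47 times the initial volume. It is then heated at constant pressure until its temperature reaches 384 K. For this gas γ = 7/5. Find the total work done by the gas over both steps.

14000 J

V₁ = nRT₁/P₁ = 2.23×8.314×516/169 = 56.6 L.
Step 1 — Polytropic n=1.52: T₂ = T₁(V₁/V₂)^(n−1) = 516×(0.183)^0.52 = 213 K; P₂ = P₁(V₁/V₂)^n = 12.8 kPa.
W = (P₁V₁−P₂V₂)/(n−1) = (169×56.6−12.8×310)/0.52 = 10800 J.
ΔU = nCvΔT = 2.23×20.8×(213−516) = -14000 J.
Q = ΔU + W = -3240 J.
State after step 1: P = 12.8 kPa, V = 310 L, T = 213 K.
Step 2 — Isobaric: P stays 12.8 kPa; V/T = const ⇒ T₂ = 384 K, V₂ = 558 L.
W = PΔV = 12.8×(558−310) kPa·L = 3170 J.
ΔU = nCvΔT = 2.23×20.8×(384−213) = 7910 J.
Q = ΔU + W = nCpΔT = 11100 J.
Net over both steps: W = 14000 J, Q = 7840 J, ΔU = -6120 J.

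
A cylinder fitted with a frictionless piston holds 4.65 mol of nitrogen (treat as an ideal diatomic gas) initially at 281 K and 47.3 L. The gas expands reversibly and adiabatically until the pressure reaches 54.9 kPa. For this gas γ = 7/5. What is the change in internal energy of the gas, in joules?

-9110 J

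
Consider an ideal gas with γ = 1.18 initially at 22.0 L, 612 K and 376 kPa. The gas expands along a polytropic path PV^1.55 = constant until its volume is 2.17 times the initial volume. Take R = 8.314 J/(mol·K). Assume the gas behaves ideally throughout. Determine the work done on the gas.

-5220 J

n = P₁V₁/(RT₁) = 376×22.0/(8.314×612) = 1.63 mol.
Polytropic n=1.55: T₂ = T₁(V₁/V₂)^(n−1) = 612×(0.461)^0.55 = 400 K; P₂ = P₁(V₁/V₂)^n = 113 kPa.
W = (P₁V₁−P₂V₂)/(n−1) = (376×22.0−113×47.7)/0.55 = 5220 J.
Work done on the gas = −W_by = -5220 J.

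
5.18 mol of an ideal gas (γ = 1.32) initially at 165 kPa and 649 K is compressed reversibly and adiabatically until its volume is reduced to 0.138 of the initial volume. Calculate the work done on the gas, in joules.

V₁ = nRT₁/P₁ = 5.18×8.314×649/165 = 169 L.
Adiabatic: TV^(γ−1) = const ⇒ T₂ = 649×(7.25)^0.320 = 1220 K; PV^γ = const ⇒ P₂ = 2250 kPa.
ΔU = nCvΔT = 5.18×26.0×(1220−649) = 77300 J.
Q = 0 for an adiabatic process, so W = −ΔU = -77300 J.
Work done on the gas = −W_by = 77300 J.

77300 J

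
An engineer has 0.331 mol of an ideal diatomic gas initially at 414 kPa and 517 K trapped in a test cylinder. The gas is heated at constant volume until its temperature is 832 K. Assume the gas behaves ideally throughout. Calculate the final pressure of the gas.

666 kPa

V₁ = nRT₁/P₁ = 0.331×8.314×517/414 = 3.44 L.
Isochoric: V stays 3.44 L; P/T = const ⇒ T₂ = 832 K, P₂ = 666 kPa.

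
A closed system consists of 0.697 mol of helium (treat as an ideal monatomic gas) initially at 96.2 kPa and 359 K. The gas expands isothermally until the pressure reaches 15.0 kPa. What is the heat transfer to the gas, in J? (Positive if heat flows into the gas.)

3870 J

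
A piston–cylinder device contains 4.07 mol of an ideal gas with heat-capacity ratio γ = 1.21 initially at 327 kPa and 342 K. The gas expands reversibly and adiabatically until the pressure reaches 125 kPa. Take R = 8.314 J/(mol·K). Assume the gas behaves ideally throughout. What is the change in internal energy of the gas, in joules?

-8470 J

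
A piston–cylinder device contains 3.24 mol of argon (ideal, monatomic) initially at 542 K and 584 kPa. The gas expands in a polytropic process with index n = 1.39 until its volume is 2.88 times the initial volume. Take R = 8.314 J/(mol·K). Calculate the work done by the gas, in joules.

V₁ = nRT₁/P₁ = 3.24×8.314×542/584 = 25.0 L.
Polytropic n=1.39: T₂ = T₁(V₁/V₂)^(n−1) = 542×(0.347)^0.39 = 359 K; P₂ = P₁(V₁/V₂)^n = 134 kPa.
W = (P₁V₁−P₂V₂)/(n−1) = (584×25.0−134×72.0)/0.39 = 12700 J.

12700 J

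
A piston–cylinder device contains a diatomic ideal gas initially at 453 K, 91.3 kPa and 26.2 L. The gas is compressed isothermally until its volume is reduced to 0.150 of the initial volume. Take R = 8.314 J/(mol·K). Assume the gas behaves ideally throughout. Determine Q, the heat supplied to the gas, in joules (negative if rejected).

-4540 J

n = P₁V₁/(RT₁) = 91.3×26.2/(8.314×453) = 0.635 mol.
Isothermal: T stays 453 K; PV = const ⇒ V₂ = 3.93 L, P₂ = 609 kPa.
ΔU = 0 (ideal gas, T constant).
W = nRT ln(V₂/V₁) = 0.635×8.314×453×ln(0.150) = -4540 J.
Q = ΔU + W = -4540 J.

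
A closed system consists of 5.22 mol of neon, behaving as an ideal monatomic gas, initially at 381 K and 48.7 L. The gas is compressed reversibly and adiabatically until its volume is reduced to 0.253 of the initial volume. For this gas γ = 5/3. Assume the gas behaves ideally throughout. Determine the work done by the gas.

P₁ = nRT₁/V₁ = 5.22×8.314×381/48.7 = 340 kPa.
Adiabatic: TV^(γ−1) = const ⇒ T₂ = 381×(3.95)^0.667 = 952 K; PV^γ = const ⇒ P₂ = 3350 kPa.
ΔU = nCvΔT = 5.22×12.5×(952−381) = 37200 J.
Q = 0 for an adiabatic process, so W = −ΔU = -37200 J.

-37200 J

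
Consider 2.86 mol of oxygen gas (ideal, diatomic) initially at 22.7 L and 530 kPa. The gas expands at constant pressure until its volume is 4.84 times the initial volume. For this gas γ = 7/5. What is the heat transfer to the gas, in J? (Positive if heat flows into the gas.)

162000 J

T₁ = P₁V₁/(nR) = 530×22.7/(2.86×8.314) = 506 K.
Isobaric: P stays 530 kPa; V/T = const ⇒ T₂ = 2450 K, V₂ = 110 L.
W = PΔV = 530×(110−22.7) kPa·L = 46200 J.
ΔU = nCvΔT = 2.86×20.8×(2450−506) = 115000 J.
Q = ΔU + W = nCpΔT = 162000 J.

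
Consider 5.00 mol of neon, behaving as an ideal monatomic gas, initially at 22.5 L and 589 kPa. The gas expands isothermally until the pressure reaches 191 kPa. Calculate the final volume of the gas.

69.4 L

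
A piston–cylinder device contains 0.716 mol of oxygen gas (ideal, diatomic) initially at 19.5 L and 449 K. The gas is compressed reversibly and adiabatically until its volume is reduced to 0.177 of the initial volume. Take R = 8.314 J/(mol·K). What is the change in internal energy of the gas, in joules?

P₁ = nRT₁/V₁ = 0.716×8.314×449/19.5 = 137 kPa.
Adiabatic: TV^(γ−1) = const ⇒ T₂ = 449×(5.65)^0.400 = 898 K; PV^γ = const ⇒ P₂ = 1550 kPa.
For an ideal gas ΔU = nCvΔT with Cv = (5/2)R = 20.8 J/(mol·K).
ΔU = 0.716×20.8×(898−449) = 6680 J.

6680 J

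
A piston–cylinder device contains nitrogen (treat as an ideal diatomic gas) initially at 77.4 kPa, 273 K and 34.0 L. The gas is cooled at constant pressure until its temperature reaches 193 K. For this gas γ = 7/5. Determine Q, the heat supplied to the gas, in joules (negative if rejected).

-2700 J

n = P₁V₁/(RT₁) = 77.4×34.0/(8.314×273) = 1.16 mol.
Isobaric: P stays 77.4 kPa; V/T = const ⇒ T₂ = 193 K, V₂ = 24.0 L.
W = PΔV = 77.4×(24.0−34.0) kPa·L = -771 J.
ΔU = nCvΔT = 1.16×20.8×(193−273) = -1930 J.
Q = ΔU + W = nCpΔT = -2700 J.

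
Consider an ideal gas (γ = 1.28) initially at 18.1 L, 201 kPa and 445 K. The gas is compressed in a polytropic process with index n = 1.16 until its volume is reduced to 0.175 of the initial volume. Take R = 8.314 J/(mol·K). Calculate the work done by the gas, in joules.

-7310 J

n = P₁V₁/(RT₁) = 201×18.1/(8.314×445) = 0.983 mol.
Polytropic n=1.16: T₂ = T₁(V₁/V₂)^(n−1) = 445×(5.71)^0.16 = 588 K; P₂ = P₁(V₁/V₂)^n = 1520 kPa.
W = (P₁V₁−P₂V₂)/(n−1) = (201×18.1−1520×3.17)/0.16 = -7310 J.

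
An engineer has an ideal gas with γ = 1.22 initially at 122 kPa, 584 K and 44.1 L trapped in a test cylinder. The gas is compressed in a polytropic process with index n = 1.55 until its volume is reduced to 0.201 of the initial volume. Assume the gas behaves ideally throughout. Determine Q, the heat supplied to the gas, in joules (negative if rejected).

20800 J

n = P₁V₁/(RT₁) = 122×44.1/(8.314×584) = 1.11 mol.
Polytropic n=1.55: T₂ = T₁(V₁/V₂)^(n−1) = 584×(4.98)^0.55 = 1410 K; P₂ = P₁(V₁/V₂)^n = 1470 kPa.
W = (P₁V₁−P₂V₂)/(n−1) = (122×44.1−1470×8.86)/0.55 = -13900 J.
ΔU = nCvΔT = 1.11×37.8×(1410−584) = 34600 J.
Q = ΔU + W = 20800 J.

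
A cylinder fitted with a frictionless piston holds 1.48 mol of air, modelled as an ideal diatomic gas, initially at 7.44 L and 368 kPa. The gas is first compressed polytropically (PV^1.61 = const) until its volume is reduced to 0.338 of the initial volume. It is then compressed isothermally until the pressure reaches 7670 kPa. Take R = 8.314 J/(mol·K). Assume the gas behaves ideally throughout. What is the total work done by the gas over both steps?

-11100 J

T₁ = P₁V₁/(nR) = 368×7.44/(1.48×8.314) = 223 K.
Step 1 — Polytropic n=1.61: T₂ = T₁(V₁/V₂)^(n−1) = 223×(2.96)^0.61 = 431 K; P₂ = P₁(V₁/V₂)^n = 2110 kPa.
W = (P₁V₁−P₂V₂)/(n−1) = (368×7.44−2110×2.51)/0.61 = -4210 J.
ΔU = nCvΔT = 1.48×20.8×(431−223) = 6420 J.
Q = ΔU + W = 2210 J.
State after step 1: P = 2110 kPa, V = 2.51 L, T = 431 K.
Step 2 — Isothermal: T stays 431 K; PV = const ⇒ V₂ = 0.692 L, P₂ = 7670 kPa.
ΔU = 0 (ideal gas, T constant).
W = nRT ln(V₂/V₁) = 1.48×8.314×431×ln(0.275) = -6850 J.
Q = ΔU + W = -6850 J.
Net over both steps: W = -11100 J, Q = -4640 J, ΔU = 6420 J.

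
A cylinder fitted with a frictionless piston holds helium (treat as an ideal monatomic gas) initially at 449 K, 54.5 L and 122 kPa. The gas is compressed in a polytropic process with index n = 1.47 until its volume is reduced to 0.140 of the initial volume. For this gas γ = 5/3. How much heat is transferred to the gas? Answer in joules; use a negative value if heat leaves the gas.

-6340 J

n = P₁V₁/(RT₁) = 122×54.5/(8.314×449) = 1.78 mol.
Polytropic n=1.47: T₂ = T₁(V₁/V₂)^(n−1) = 449×(7.14)^0.47 = 1130 K; P₂ = P₁(V₁/V₂)^n = 2200 kPa.
W = (P₁V₁−P₂V₂)/(n−1) = (122×54.5−2200×7.63)/0.47 = -21500 J.
ΔU = nCvΔT = 1.78×12.5×(1130−449) = 15200 J.
Q = ΔU + W = -6340 J.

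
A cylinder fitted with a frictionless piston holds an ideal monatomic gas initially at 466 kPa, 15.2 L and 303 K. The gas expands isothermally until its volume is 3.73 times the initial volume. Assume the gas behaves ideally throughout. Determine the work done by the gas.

n = P₁V₁/(RT₁) = 466×15.2/(8.314×303) = 2.81 mol.
Isothermal: T stays 303 K; PV = const ⇒ V₂ = 56.7 L, P₂ = 125 kPa.
W = nRT ln(V₂/V₁) = 2.81×8.314×303×ln(3.73) = 9320 J.

9320 J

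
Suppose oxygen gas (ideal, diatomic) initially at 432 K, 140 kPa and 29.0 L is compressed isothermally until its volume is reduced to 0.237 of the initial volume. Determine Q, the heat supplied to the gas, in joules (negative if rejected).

n = P₁V₁/(RT₁) = 140×29.0/(8.314×432) = 1.13 mol.
Isothermal: T stays 432 K; PV = const ⇒ V₂ = 6.87 L, P₂ = 591 kPa.
ΔU = 0 (ideal gas, T constant).
W = nRT ln(V₂/V₁) = 1.13×8.314×432×ln(0.237) = -5850 J.
Q = ΔU + W = -5850 J.

-5850 J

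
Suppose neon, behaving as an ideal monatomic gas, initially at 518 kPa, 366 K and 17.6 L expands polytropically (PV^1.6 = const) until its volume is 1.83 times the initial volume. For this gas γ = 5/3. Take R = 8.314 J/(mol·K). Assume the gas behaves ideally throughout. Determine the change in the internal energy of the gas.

-4160 J

n = P₁V₁/(RT₁) = 518×17.6/(8.314×366) = 3.00 mol.
Polytropic n=1.6: T₂ = T₁(V₁/V₂)^(n−1) = 366×(0.546)^0.60 = 255 K; P₂ = P₁(V₁/V₂)^n = 197 kPa.
For an ideal gas ΔU = nCvΔT with Cv = (3/2)R = 12.5 J/(mol·K).
ΔU = 3.00×12.5×(255−366) = -4160 J.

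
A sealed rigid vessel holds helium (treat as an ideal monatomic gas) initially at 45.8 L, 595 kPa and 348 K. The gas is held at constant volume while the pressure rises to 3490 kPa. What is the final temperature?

Isochoric: V stays 45.8 L; P/T = const ⇒ T₂ = 2040 K, P₂ = 3490 kPa.

2040 K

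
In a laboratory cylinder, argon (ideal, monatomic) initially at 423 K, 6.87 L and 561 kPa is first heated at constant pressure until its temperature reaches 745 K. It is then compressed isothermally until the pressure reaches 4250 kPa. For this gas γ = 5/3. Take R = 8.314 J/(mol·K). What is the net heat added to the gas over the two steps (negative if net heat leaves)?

n = P₁V₁/(RT₁) = 561×6.87/(8.314×423) = 1.10 mol.
Step 1 — Isobaric: P stays 561 kPa; V/T = const ⇒ T₂ = 745 K, V₂ = 12.1 L.
W = PΔV = 561×(12.1−6.87) kPa·L = 2930 J.
ΔU = nCvΔT = 1.10×12.5×(745−423) = 4400 J.
Q = ΔU + W = nCpΔT = 7330 J.
State after step 1: P = 561 kPa, V = 12.1 L, T = 745 K.
Step 2 — Isothermal: T stays 745 K; PV = const ⇒ V₂ = 1.60 L, P₂ = 4250 kPa.
ΔU = 0 (ideal gas, T constant).
W = nRT ln(V₂/V₁) = 1.10×8.314×745×ln(0.132) = -13700 J.
Q = ΔU + W = -13700 J.
Net over both steps: W = -10800 J, Q = -6410 J, ΔU = 4400 J.

-6410 J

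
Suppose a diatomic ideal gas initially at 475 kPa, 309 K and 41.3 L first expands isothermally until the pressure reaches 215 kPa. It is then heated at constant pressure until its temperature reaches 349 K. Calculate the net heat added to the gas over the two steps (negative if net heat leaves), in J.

n = P₁V₁/(RT₁) = 475×41.3/(8.314×309) = 7.64 mol.
Step 1 — Isothermal: T stays 309 K; PV = const ⇒ V₂ = 91.2 L, P₂ = 215 kPa.
ΔU = 0 (ideal gas, T constant).
W = nRT ln(V₂/V₁) = 7.64×8.314×309×ln(2.21) = 15600 J.
Q = ΔU + W = 15600 J.
State after step 1: P = 215 kPa, V = 91.2 L, T = 309 K.
Step 2 — Isobaric: P stays 215 kPa; V/T = const ⇒ T₂ = 349 K, V₂ = 103 L.
W = PΔV = 215×(103−91.2) kPa·L = 2540 J.
ΔU = nCvΔT = 7.64×20.8×(349−309) = 6350 J.
Q = ΔU + W = nCpΔT = 8890 J.
Net over both steps: W = 18100 J, Q = 24400 J, ΔU = 6350 J.

24400 J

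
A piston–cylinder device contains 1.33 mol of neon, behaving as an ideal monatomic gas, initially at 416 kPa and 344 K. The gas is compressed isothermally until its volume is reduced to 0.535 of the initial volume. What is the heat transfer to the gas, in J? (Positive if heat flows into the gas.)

-2380 J

V₁ = nRT₁/P₁ = 1.33×8.314×344/416 = 9.14 L.
Isothermal: T stays 344 K; PV = const ⇒ V₂ = 4.89 L, P₂ = 778 kPa.
ΔU = 0 (ideal gas, T constant).
W = nRT ln(V₂/V₁) = 1.33×8.314×344×ln(0.535) = -2380 J.
Q = ΔU + W = -2380 J.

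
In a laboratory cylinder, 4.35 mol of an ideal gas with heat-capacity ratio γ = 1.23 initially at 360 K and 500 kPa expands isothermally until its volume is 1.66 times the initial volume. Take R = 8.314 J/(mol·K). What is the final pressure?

301 kPa

V₁ = nRT₁/P₁ = 4.35×8.314×360/500 = 26.0 L.
Isothermal: T stays 360 K; PV = const ⇒ V₂ = 43.2 L, P₂ = 301 kPa.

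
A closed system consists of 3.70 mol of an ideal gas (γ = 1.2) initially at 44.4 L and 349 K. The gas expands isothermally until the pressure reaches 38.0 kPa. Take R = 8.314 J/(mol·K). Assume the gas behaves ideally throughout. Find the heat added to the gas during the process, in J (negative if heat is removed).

P₁ = nRT₁/V₁ = 3.70×8.314×349/44.4 = 242 kPa.
Isothermal: T stays 349 K; PV = const ⇒ V₂ = 283 L, P₂ = 38.0 kPa.
ΔU = 0 (ideal gas, T constant).
W = nRT ln(V₂/V₁) = 3.70×8.314×349×ln(6.36) = 19900 J.
Q = ΔU + W = 19900 J.

19900 J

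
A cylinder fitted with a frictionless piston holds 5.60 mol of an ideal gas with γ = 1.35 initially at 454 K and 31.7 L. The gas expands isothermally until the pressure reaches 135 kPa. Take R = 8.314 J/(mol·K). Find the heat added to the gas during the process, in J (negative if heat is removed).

33800 J

P₁ = nRT₁/V₁ = 5.60×8.314×454/31.7 = 667 kPa.
Isothermal: T stays 454 K; PV = const ⇒ V₂ = 157 L, P₂ = 135 kPa.
ΔU = 0 (ideal gas, T constant).
W = nRT ln(V₂/V₁) = 5.60×8.314×454×ln(4.94) = 33800 J.
Q = ΔU + W = 33800 J.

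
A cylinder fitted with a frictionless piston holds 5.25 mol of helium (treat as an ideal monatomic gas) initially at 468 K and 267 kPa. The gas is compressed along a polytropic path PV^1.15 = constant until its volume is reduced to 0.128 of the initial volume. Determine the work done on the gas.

49200 J

V₁ = nRT₁/P₁ = 5.25×8.314×468/267 = 76.5 L.
Polytropic n=1.15: T₂ = T₁(V₁/V₂)^(n−1) = 468×(7.81)^0.15 = 637 K; P₂ = P₁(V₁/V₂)^n = 2840 kPa.
W = (P₁V₁−P₂V₂)/(n−1) = (267×76.5−2840×9.79)/0.15 = -49200 J.
Work done on the gas = −W_by = 49200 J.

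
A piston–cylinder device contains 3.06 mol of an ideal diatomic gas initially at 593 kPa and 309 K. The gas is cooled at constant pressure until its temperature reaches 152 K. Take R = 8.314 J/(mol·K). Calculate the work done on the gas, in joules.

3990 J

V₁ = nRT₁/P₁ = 3.06×8.314×309/593 = 13.3 L.
Isobaric: P stays 593 kPa; V/T = const ⇒ T₂ = 152 K, V₂ = 6.52 L.
W = PΔV = 593×(6.52−13.3) kPa·L = -3990 J.
Work done on the gas = −W_by = 3990 J.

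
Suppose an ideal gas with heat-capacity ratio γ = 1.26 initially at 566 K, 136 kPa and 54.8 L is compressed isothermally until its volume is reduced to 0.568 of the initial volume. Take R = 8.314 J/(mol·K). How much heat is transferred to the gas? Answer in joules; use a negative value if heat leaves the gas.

-4220 J

n = P₁V₁/(RT₁) = 136×54.8/(8.314×566) = 1.58 mol.
Isothermal: T stays 566 K; PV = const ⇒ V₂ = 31.1 L, P₂ = 239 kPa.
ΔU = 0 (ideal gas, T constant).
W = nRT ln(V₂/V₁) = 1.58×8.314×566×ln(0.568) = -4220 J.
Q = ΔU + W = -4220 J.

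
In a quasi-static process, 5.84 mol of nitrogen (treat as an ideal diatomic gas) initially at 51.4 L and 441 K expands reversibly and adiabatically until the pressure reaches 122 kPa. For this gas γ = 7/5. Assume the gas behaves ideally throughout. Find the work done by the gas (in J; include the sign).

P₁ = nRT₁/V₁ = 5.84×8.314×441/51.4 = 417 kPa.
Adiabatic: T₂/T₁ = (P₂/P₁)^((γ−1)/γ) ⇒ T₂ = 441×(0.293)^0.286 = 310 K; V₂ = 124 L.
ΔU = nCvΔT = 5.84×20.8×(310−441) = -15800 J.
Q = 0 for an adiabatic process, so W = −ΔU = 15800 J.

15800 J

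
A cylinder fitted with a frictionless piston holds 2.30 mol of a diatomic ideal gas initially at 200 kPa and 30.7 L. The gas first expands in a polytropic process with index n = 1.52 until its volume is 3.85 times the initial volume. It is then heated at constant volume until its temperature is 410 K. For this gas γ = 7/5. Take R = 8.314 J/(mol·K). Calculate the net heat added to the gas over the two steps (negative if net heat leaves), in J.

10200 J

T₁ = P₁V₁/(nR) = 200×30.7/(2.30×8.314) = 321 K.
Step 1 — Polytropic n=1.52: T₂ = T₁(V₁/V₂)^(n−1) = 321×(0.260)^0.52 = 159 K; P₂ = P₁(V₁/V₂)^n = 25.8 kPa.
W = (P₁V₁−P₂V₂)/(n−1) = (200×30.7−25.8×118)/0.52 = 5950 J.
ΔU = nCvΔT = 2.30×20.8×(159−321) = -7740 J.
Q = ΔU + W = -1790 J.
State after step 1: P = 25.8 kPa, V = 118 L, T = 159 K.
Step 2 — Isochoric: V stays 118 L; P/T = const ⇒ T₂ = 410 K, P₂ = 66.3 kPa.
W = 0 (no volume change).
ΔU = nCvΔT = 2.30×20.8×(410−159) = 12000 J.
Q = ΔU = 12000 J.
Net over both steps: W = 5950 J, Q = 10200 J, ΔU = 4250 J.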